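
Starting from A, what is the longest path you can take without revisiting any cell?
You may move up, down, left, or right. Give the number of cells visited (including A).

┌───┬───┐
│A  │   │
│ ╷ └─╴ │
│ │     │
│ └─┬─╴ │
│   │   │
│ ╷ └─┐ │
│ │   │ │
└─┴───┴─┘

Finding longest simple path using DFS:
Start: (0, 0)
Longest path visits 7 cells
Path: A → right → down → right → right → up → left

Solution:

┌───┬───┐
│A ↓│B ↰│
│ ╷ └─╴ │
│ │↳ → ↑│
│ └─┬─╴ │
│   │   │
│ ╷ └─┐ │
│ │   │ │
└─┴───┴─┘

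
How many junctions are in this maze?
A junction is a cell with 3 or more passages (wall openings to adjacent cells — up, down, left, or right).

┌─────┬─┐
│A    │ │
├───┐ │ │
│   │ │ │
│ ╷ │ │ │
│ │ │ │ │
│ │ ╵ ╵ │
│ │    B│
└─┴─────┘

Checking each cell for number of passages:

Junctions found (3+ passages):
  (3, 2): 3 passages
Total junctions: 1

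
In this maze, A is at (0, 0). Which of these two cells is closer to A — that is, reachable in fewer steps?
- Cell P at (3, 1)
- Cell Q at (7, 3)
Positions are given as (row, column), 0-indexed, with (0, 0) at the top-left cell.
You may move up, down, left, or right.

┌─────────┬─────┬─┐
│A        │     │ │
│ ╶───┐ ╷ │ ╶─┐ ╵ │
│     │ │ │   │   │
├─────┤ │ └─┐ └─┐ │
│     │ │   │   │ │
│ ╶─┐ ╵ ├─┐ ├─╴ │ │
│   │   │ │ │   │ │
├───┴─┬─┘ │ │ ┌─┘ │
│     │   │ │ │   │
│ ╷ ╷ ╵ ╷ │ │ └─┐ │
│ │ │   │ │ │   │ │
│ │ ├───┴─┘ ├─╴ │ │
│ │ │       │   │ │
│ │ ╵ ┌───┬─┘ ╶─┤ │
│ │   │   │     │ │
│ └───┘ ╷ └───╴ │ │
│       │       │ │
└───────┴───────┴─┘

Shortest path A → P at (3, 1): 12 steps
Shortest path A → Q at (7, 3): 28 steps

P is closer (12 steps vs 28 steps).

Path to P:

┌─────────┬─────┬─┐
│A → → ↓  │     │ │
│ ╶───┐ ╷ │ ╶─┐ ╵ │
│     │↓│ │   │   │
├─────┤ │ └─┐ └─┐ │
│↓ ← ↰│↓│   │   │ │
│ ╶─┐ ╵ ├─┐ ├─╴ │ │
│↳ P│↑ ↲│ │ │   │ │
├───┴─┬─┘ │ │ ┌─┘ │
│     │   │ │ │   │
│ ╷ ╷ ╵ ╷ │ │ └─┐ │
│ │ │   │ │ │   │ │
│ │ ├───┴─┘ ├─╴ │ │
│ │ │       │   │ │
│ │ ╵ ┌───┬─┘ ╶─┤ │
│ │   │   │     │ │
│ └───┘ ╷ └───╴ │ │
│       │       │ │
└───────┴───────┴─┘

Path to Q:

┌─────────┬─────┬─┐
│A → → → ↓│     │ │
│ ╶───┐ ╷ │ ╶─┐ ╵ │
│     │ │↓│   │   │
├─────┤ │ └─┐ └─┐ │
│     │ │↳ ↓│   │ │
│ ╶─┐ ╵ ├─┐ ├─╴ │ │
│   │   │ │↓│   │ │
├───┴─┬─┘ │ │ ┌─┘ │
│↓ ↰  │   │↓│ │   │
│ ╷ ╷ ╵ ╷ │ │ └─┐ │
│↓│↑│   │ │↓│   │ │
│ │ ├───┴─┘ ├─╴ │ │
│↓│↑│↓ ← ← ↲│   │ │
│ │ ╵ ┌───┬─┘ ╶─┤ │
│↓│↑ ↲│Q  │     │ │
│ └───┘ ╷ └───╴ │ │
│↳ → → ↑│       │ │
└───────┴───────┴─┘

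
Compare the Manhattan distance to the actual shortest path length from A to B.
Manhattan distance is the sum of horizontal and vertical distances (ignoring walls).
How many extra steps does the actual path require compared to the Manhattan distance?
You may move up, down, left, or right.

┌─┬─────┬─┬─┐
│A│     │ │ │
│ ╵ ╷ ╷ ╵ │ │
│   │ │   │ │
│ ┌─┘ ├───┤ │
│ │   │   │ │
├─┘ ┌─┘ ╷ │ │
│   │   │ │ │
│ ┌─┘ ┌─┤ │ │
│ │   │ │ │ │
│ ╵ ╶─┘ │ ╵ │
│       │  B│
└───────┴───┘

Manhattan distance: |5 - 0| + |5 - 0| = 10
Actual path length: 22
Extra steps: 22 - 10 = 12

Solution:

┌─┬─────┬─┬─┐
│A│↱ ↓  │ │ │
│ ╵ ╷ ╷ ╵ │ │
│↳ ↑│↓│   │ │
│ ┌─┘ ├───┤ │
│ │↓ ↲│↱ ↓│ │
├─┘ ┌─┘ ╷ │ │
│↓ ↲│↱ ↑│↓│ │
│ ┌─┘ ┌─┤ │ │
│↓│↱ ↑│ │↓│ │
│ ╵ ╶─┘ │ ╵ │
│↳ ↑    │↳ B│
└───────┴───┘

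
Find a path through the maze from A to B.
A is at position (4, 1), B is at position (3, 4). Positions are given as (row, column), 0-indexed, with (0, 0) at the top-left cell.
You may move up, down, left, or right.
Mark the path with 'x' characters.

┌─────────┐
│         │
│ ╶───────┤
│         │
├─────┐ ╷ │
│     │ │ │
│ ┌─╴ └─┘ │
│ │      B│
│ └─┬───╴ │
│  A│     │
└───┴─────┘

Finding the shortest path from (4, 1) to (3, 4):
Path length: 8 steps
Directions: left → up → up → right → right → down → right → right

Solution:

┌─────────┐
│         │
│ ╶───────┤
│         │
├─────┐ ╷ │
│x x x│ │ │
│ ┌─╴ └─┘ │
│x│  x x B│
│ └─┬───╴ │
│x A│     │
└───┴─────┘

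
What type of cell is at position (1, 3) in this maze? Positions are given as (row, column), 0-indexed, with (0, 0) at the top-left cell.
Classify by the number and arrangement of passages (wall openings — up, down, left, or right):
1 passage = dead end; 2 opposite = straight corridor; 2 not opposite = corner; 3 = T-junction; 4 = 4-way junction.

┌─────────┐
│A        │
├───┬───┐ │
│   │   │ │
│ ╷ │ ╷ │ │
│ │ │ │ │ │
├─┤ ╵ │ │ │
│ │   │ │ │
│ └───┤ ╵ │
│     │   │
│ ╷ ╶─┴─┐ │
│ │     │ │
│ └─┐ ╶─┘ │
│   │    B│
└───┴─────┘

Checking cell at (1, 3):
Number of passages: 2
Cell type: corner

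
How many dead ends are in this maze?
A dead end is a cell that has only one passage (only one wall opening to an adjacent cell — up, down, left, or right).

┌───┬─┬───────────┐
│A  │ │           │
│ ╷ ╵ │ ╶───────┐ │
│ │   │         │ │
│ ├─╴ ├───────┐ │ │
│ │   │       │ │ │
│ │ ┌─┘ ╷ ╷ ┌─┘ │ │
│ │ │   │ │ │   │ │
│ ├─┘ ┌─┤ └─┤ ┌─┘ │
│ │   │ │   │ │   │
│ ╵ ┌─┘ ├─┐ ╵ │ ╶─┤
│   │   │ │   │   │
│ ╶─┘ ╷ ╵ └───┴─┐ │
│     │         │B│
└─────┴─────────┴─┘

Checking each cell for number of passages:

Dead ends found at positions:
  (0, 2)
  (2, 6)
  (3, 1)
  (3, 5)
  (4, 3)
  (5, 4)
  (6, 7)
  (6, 8)
Total dead ends: 8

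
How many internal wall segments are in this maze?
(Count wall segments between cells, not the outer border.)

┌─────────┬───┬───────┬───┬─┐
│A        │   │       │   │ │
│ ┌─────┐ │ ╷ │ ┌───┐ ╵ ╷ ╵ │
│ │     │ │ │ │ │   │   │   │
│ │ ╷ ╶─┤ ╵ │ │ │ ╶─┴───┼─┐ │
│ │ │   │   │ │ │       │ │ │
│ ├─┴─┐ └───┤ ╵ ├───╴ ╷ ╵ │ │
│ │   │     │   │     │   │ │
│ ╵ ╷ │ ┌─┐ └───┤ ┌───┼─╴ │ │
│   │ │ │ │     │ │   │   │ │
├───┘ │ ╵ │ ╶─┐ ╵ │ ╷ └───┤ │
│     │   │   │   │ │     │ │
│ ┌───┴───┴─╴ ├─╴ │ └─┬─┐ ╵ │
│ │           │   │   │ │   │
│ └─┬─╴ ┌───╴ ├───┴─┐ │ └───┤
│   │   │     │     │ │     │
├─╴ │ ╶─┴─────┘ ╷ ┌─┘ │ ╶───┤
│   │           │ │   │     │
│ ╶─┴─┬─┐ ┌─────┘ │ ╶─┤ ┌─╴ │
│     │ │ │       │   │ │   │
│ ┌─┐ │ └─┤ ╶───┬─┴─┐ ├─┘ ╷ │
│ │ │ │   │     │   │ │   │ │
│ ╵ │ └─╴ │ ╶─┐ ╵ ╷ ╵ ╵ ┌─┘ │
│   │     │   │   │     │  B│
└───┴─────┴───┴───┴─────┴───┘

Counting internal wall segments:
Total internal walls: 143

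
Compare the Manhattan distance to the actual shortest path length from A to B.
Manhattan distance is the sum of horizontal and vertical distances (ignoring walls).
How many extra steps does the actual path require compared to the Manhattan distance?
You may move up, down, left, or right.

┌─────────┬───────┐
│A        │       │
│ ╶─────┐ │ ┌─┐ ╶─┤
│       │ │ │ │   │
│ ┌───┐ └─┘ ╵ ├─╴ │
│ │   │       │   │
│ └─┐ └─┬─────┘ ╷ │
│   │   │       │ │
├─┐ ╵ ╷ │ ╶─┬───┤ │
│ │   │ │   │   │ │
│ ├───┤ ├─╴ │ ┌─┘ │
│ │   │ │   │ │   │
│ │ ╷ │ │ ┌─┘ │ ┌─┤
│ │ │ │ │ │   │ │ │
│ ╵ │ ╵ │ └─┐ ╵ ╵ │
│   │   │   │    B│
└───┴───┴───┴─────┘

Manhattan distance: |7 - 0| + |8 - 0| = 15
Actual path length: 21
Extra steps: 21 - 15 = 6

Solution:

┌─────────┬───────┐
│A        │↱ → ↓  │
│ ╶─────┐ │ ┌─┐ ╶─┤
│↳ → → ↓│ │↑│ │↳ ↓│
│ ┌───┐ └─┘ ╵ ├─╴ │
│ │   │↳ → ↑  │  ↓│
│ └─┐ └─┬─────┘ ╷ │
│   │   │       │↓│
├─┐ ╵ ╷ │ ╶─┬───┤ │
│ │   │ │   │   │↓│
│ ├───┤ ├─╴ │ ┌─┘ │
│ │   │ │   │ │↓ ↲│
│ │ ╷ │ │ ┌─┘ │ ┌─┤
│ │ │ │ │ │   │↓│ │
│ ╵ │ ╵ │ └─┐ ╵ ╵ │
│   │   │   │  ↳ B│
└───┴───┴───┴─────┘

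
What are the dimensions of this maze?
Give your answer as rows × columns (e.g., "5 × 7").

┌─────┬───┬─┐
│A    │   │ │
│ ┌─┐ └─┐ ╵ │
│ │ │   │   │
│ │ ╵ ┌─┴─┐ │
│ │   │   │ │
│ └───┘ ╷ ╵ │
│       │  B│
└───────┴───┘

Counting the maze dimensions:
Rows (vertical): 4
Columns (horizontal): 6
Dimensions: 4 × 6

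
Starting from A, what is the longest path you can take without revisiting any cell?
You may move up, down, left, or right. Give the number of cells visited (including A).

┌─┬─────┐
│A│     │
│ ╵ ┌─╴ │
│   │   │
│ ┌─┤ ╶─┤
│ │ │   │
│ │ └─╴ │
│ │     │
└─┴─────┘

Finding longest simple path using DFS:
Start: (0, 0)
Longest path visits 14 cells
Path: A → down → right → up → right → right → down → left → down → right → down → left → left → up

Solution:

┌─┬─────┐
│A│↱ → ↓│
│ ╵ ┌─╴ │
│↳ ↑│↓ ↲│
│ ┌─┤ ╶─┤
│ │B│↳ ↓│
│ │ └─╴ │
│ │↑ ← ↲│
└─┴─────┘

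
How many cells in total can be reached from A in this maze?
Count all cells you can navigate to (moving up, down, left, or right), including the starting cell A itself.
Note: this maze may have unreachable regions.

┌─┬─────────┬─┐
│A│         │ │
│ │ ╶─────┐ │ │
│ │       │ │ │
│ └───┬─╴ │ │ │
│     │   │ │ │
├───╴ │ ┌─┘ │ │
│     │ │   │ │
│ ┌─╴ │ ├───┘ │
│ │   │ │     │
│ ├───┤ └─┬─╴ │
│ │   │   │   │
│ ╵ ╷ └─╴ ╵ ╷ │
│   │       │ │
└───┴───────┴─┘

Using BFS/flood-fill to find all reachable cells from A:
Maze size: 7 × 7 = 49 total cells
All cells are reachable — the maze is fully connected.
Reachable cells: 49

Reachable region (· marks reachable cells):

┌─┬─────────┬─┐
│A│· · · · ·│·│
│ │ ╶─────┐ │ │
│·│· · · ·│·│·│
│ └───┬─╴ │ │ │
│· · ·│· ·│·│·│
├───╴ │ ┌─┘ │ │
│· · ·│·│· ·│·│
│ ┌─╴ │ ├───┘ │
│·│· ·│·│· · ·│
│ ├───┤ └─┬─╴ │
│·│· ·│· ·│· ·│
│ ╵ ╷ └─╴ ╵ ╷ │
│· ·│· · · ·│·│
└───┴───────┴─┘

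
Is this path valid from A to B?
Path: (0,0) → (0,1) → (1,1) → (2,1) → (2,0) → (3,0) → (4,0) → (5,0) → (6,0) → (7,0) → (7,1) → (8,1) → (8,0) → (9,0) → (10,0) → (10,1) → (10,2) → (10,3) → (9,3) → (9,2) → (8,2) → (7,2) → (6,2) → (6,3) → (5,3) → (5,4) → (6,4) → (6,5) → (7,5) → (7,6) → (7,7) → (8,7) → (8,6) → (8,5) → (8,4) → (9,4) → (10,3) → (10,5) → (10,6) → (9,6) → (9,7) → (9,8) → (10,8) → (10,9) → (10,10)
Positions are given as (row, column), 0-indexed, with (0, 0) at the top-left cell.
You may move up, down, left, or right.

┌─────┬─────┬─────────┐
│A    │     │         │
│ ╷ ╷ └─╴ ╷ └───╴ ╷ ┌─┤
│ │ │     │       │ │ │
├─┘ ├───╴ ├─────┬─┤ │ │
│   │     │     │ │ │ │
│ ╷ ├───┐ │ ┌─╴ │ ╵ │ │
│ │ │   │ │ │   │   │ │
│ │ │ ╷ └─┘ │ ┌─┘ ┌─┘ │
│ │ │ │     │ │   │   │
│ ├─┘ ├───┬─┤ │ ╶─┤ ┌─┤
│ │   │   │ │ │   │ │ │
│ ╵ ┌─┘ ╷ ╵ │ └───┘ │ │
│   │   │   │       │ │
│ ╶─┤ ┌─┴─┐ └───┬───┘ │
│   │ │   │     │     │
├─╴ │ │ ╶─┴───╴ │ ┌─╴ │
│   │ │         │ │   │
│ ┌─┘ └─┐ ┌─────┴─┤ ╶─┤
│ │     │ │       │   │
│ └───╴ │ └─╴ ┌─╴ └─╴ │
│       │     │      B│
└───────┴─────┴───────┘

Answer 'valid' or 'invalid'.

Checking path validity:
Result: Invalid move at step 36: cannot move from (9, 4) to (10, 3).

invalid

Correct solution:

┌─────┬─────┬─────────┐
│A ↓  │     │         │
│ ╷ ╷ └─╴ ╷ └───╴ ╷ ┌─┤
│ │↓│     │       │ │ │
├─┘ ├───╴ ├─────┬─┤ │ │
│↓ ↲│     │     │ │ │ │
│ ╷ ├───┐ │ ┌─╴ │ ╵ │ │
│↓│ │   │ │ │   │   │ │
│ │ │ ╷ └─┘ │ ┌─┘ ┌─┘ │
│↓│ │ │     │ │   │   │
│ ├─┘ ├───┬─┤ │ ╶─┤ ┌─┤
│↓│   │↱ ↓│ │ │   │ │ │
│ ╵ ┌─┘ ╷ ╵ │ └───┘ │ │
│↓  │↱ ↑│↳ ↓│       │ │
│ ╶─┤ ┌─┴─┐ └───┬───┘ │
│↳ ↓│↑│   │↳ → ↓│     │
├─╴ │ │ ╶─┴───╴ │ ┌─╴ │
│↓ ↲│↑│  ↓ ← ← ↲│ │   │
│ ┌─┘ └─┐ ┌─────┴─┤ ╶─┤
│↓│  ↑ ↰│↓│  ↱ → ↓│   │
│ └───╴ │ └─╴ ┌─╴ └─╴ │
│↳ → → ↑│↳ → ↑│  ↳ → B│
└───────┴─────┴───────┘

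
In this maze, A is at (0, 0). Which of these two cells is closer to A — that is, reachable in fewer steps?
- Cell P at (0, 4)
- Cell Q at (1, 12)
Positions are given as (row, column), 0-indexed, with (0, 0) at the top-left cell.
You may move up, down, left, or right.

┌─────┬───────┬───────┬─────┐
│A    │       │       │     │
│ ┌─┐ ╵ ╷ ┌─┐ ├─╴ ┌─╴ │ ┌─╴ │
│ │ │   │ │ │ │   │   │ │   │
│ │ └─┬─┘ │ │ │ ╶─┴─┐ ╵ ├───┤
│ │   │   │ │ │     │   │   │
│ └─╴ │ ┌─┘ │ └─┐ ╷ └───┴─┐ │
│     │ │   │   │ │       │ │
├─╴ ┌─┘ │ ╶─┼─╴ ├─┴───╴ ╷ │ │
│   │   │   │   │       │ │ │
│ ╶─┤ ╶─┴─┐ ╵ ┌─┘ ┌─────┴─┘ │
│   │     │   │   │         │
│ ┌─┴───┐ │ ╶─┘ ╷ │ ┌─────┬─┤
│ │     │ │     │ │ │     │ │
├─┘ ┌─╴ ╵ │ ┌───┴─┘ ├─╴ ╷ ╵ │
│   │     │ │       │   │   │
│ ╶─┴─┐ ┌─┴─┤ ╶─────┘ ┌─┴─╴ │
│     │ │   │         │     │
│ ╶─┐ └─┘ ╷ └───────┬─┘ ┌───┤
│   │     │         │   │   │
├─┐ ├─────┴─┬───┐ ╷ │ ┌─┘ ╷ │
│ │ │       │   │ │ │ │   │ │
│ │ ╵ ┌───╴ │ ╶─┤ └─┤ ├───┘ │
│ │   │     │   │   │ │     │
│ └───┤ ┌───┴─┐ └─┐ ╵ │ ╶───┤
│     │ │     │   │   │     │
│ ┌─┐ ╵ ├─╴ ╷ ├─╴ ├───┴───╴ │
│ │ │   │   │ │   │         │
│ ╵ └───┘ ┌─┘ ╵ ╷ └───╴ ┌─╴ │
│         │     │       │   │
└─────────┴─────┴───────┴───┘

Shortest path A → P at (0, 4): 6 steps
Shortest path A → Q at (1, 12): 45 steps

P is closer (6 steps vs 45 steps).

Path to P:

┌─────┬───────┬───────┬─────┐
│A → ↓│↱ P    │       │     │
│ ┌─┐ ╵ ╷ ┌─┐ ├─╴ ┌─╴ │ ┌─╴ │
│ │ │↳ ↑│ │ │ │   │   │ │   │
│ │ └─┬─┘ │ │ │ ╶─┴─┐ ╵ ├───┤
│ │   │   │ │ │     │   │   │
│ └─╴ │ ┌─┘ │ └─┐ ╷ └───┴─┐ │
│     │ │   │   │ │       │ │
├─╴ ┌─┘ │ ╶─┼─╴ ├─┴───╴ ╷ │ │
│   │   │   │   │       │ │ │
│ ╶─┤ ╶─┴─┐ ╵ ┌─┘ ┌─────┴─┘ │
│   │     │   │   │         │
│ ┌─┴───┐ │ ╶─┘ ╷ │ ┌─────┬─┤
│ │     │ │     │ │ │     │ │
├─┘ ┌─╴ ╵ │ ┌───┴─┘ ├─╴ ╷ ╵ │
│   │     │ │       │   │   │
│ ╶─┴─┐ ┌─┴─┤ ╶─────┘ ┌─┴─╴ │
│     │ │   │         │     │
│ ╶─┐ └─┘ ╷ └───────┬─┘ ┌───┤
│   │     │         │   │   │
├─┐ ├─────┴─┬───┐ ╷ │ ┌─┘ ╷ │
│ │ │       │   │ │ │ │   │ │
│ │ ╵ ┌───╴ │ ╶─┤ └─┤ ├───┘ │
│ │   │     │   │   │ │     │
│ └───┤ ┌───┴─┐ └─┐ ╵ │ ╶───┤
│     │ │     │   │   │     │
│ ┌─┐ ╵ ├─╴ ╷ ├─╴ ├───┴───╴ │
│ │ │   │   │ │   │         │
│ ╵ └───┘ ┌─┘ ╵ ╷ └───╴ ┌─╴ │
│         │     │       │   │
└─────────┴─────┴───────┴───┘

Path to Q:

┌─────┬───────┬───────┬─────┐
│A → ↓│↱ → → ↓│  ↱ → ↓│↱ → ↓│
│ ┌─┐ ╵ ╷ ┌─┐ ├─╴ ┌─╴ │ ┌─╴ │
│ │ │↳ ↑│ │ │↓│↱ ↑│  ↓│↑│Q ↲│
│ │ └─┬─┘ │ │ │ ╶─┴─┐ ╵ ├───┤
│ │   │   │ │↓│↑ ← ↰│↳ ↑│   │
│ └─╴ │ ┌─┘ │ └─┐ ╷ └───┴─┐ │
│     │ │   │↳ ↓│ │↑ ← ↰  │ │
├─╴ ┌─┘ │ ╶─┼─╴ ├─┴───╴ ╷ │ │
│   │   │   │↓ ↲│↱ → → ↑│ │ │
│ ╶─┤ ╶─┴─┐ ╵ ┌─┘ ┌─────┴─┘ │
│   │     │↓ ↲│↱ ↑│         │
│ ┌─┴───┐ │ ╶─┘ ╷ │ ┌─────┬─┤
│ │     │ │↳ → ↑│ │ │     │ │
├─┘ ┌─╴ ╵ │ ┌───┴─┘ ├─╴ ╷ ╵ │
│   │     │ │       │   │   │
│ ╶─┴─┐ ┌─┴─┤ ╶─────┘ ┌─┴─╴ │
│     │ │   │         │     │
│ ╶─┐ └─┘ ╷ └───────┬─┘ ┌───┤
│   │     │         │   │   │
├─┐ ├─────┴─┬───┐ ╷ │ ┌─┘ ╷ │
│ │ │       │   │ │ │ │   │ │
│ │ ╵ ┌───╴ │ ╶─┤ └─┤ ├───┘ │
│ │   │     │   │   │ │     │
│ └───┤ ┌───┴─┐ └─┐ ╵ │ ╶───┤
│     │ │     │   │   │     │
│ ┌─┐ ╵ ├─╴ ╷ ├─╴ ├───┴───╴ │
│ │ │   │   │ │   │         │
│ ╵ └───┘ ┌─┘ ╵ ╷ └───╴ ┌─╴ │
│         │     │       │   │
└─────────┴─────┴───────┴───┘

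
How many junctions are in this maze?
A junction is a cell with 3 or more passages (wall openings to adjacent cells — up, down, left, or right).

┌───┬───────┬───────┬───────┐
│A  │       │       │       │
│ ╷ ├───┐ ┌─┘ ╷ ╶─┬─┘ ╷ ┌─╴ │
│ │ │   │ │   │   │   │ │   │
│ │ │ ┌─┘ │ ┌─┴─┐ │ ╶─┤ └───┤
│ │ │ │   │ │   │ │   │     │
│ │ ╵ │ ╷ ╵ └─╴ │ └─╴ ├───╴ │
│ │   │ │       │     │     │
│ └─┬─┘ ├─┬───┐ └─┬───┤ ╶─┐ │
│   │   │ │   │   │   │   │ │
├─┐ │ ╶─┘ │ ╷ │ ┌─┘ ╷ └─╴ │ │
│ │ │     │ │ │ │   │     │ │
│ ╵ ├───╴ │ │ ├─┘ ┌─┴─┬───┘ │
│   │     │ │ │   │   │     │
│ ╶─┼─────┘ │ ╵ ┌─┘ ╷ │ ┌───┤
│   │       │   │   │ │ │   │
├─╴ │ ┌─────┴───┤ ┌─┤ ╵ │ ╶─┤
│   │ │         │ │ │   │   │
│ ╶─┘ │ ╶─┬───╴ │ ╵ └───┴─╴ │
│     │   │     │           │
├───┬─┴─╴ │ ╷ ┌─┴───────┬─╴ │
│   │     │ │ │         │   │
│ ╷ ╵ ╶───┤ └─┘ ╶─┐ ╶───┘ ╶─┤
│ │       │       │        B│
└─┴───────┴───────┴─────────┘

Checking each cell for number of passages:

Junctions found (3+ passages):
  (0, 4): 3 passages
  (0, 7): 3 passages
  (0, 11): 3 passages
  (2, 4): 3 passages
  (3, 5): 3 passages
  (3, 7): 3 passages
  (3, 13): 3 passages
  (4, 7): 3 passages
  (5, 4): 3 passages
  (6, 0): 3 passages
  (9, 6): 3 passages
  (9, 9): 3 passages
  (9, 13): 3 passages
  (10, 9): 3 passages
  (11, 2): 3 passages
  (11, 7): 3 passages
  (11, 12): 3 passages
Total junctions: 17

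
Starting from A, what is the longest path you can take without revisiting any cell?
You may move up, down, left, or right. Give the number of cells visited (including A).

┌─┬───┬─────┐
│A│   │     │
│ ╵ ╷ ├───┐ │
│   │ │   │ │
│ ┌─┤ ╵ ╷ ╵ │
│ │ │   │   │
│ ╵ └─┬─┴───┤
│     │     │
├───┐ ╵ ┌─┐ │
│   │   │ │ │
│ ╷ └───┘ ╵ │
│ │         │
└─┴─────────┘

Finding longest simple path using DFS:
Start: (0, 0)
Longest path visits 20 cells
Path: A → down → down → down → right → right → down → right → up → right → right → down → down → left → left → left → left → up → left → down

Solution:

┌─┬───┬─────┐
│A│   │     │
│ ╵ ╷ ├───┐ │
│↓  │ │   │ │
│ ┌─┤ ╵ ╷ ╵ │
│↓│ │   │   │
│ ╵ └─┬─┴───┤
│↳ → ↓│↱ → ↓│
├───┐ ╵ ┌─┐ │
│↓ ↰│↳ ↑│ │↓│
│ ╷ └───┘ ╵ │
│B│↑ ← ← ← ↲│
└─┴─────────┘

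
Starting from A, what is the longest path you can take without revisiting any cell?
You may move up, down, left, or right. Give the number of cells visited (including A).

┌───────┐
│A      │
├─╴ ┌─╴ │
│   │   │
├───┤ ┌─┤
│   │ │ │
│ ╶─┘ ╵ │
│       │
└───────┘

Finding longest simple path using DFS:
Start: (0, 0)
Longest path visits 12 cells
Path: A → right → right → right → down → left → down → down → left → left → up → right

Solution:

┌───────┐
│A → → ↓│
├─╴ ┌─╴ │
│   │↓ ↲│
├───┤ ┌─┤
│↱ B│↓│ │
│ ╶─┘ ╵ │
│↑ ← ↲  │
└───────┘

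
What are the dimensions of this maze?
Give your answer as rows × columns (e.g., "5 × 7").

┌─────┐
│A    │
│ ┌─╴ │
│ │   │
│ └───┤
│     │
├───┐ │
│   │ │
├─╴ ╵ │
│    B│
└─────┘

Counting the maze dimensions:
Rows (vertical): 5
Columns (horizontal): 3
Dimensions: 5 × 3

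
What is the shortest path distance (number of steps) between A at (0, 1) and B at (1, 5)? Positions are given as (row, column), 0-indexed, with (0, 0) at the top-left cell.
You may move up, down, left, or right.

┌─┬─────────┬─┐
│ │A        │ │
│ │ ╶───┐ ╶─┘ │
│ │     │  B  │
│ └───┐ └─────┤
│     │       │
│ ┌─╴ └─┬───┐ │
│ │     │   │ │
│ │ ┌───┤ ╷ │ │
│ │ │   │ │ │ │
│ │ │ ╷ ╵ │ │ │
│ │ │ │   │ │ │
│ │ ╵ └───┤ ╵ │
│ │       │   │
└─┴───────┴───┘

Finding path from (0, 1) to (1, 5):
Path: (0,1) → (0,2) → (0,3) → (0,4) → (1,4) → (1,5)
Distance: 5 steps

Solution:

┌─┬─────────┬─┐
│ │A → → ↓  │ │
│ │ ╶───┐ ╶─┘ │
│ │     │↳ B  │
│ └───┐ └─────┤
│     │       │
│ ┌─╴ └─┬───┐ │
│ │     │   │ │
│ │ ┌───┤ ╷ │ │
│ │ │   │ │ │ │
│ │ │ ╷ ╵ │ │ │
│ │ │ │   │ │ │
│ │ ╵ └───┤ ╵ │
│ │       │   │
└─┴───────┴───┘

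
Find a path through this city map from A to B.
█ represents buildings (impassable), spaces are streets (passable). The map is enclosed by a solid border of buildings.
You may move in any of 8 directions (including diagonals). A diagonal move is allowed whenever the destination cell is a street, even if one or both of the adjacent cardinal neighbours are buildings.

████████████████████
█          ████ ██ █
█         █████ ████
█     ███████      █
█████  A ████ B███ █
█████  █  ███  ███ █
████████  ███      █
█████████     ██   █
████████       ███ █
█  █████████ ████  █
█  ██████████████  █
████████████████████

Finding the shortest path from A to B:
Movement: 8-directional
Path length: 8 steps
Directions: down-right → down-right → down-right → right → right → up-right → up → up-right

Solution:

████████████████████
█          ████ ██ █
█         █████ ████
█     ███████      █
█████  A ████ B███ █
█████  █↘ ███↗ ███ █
████████ ↘███↑     █
█████████ →→↗ ██   █
████████       ███ █
█  █████████ ████  █
█  ██████████████  █
████████████████████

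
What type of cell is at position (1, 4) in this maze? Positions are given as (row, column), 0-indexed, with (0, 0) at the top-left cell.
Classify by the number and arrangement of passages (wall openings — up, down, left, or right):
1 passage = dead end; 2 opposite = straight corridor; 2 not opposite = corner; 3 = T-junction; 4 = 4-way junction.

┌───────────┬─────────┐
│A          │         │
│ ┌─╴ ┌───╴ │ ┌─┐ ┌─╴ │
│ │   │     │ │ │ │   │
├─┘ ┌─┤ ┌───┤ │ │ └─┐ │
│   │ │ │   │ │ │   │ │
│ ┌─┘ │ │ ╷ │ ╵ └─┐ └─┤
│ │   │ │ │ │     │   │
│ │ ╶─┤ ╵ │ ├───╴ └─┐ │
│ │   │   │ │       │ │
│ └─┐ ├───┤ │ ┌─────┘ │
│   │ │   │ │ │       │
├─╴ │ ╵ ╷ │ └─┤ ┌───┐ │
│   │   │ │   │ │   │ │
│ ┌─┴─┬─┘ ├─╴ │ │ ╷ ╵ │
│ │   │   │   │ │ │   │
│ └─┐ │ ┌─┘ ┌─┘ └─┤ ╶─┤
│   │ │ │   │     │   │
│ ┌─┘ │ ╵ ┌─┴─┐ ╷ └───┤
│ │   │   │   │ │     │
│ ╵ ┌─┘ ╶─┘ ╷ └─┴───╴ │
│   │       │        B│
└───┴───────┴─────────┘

Checking cell at (1, 4):
Number of passages: 2
Cell type: straight corridor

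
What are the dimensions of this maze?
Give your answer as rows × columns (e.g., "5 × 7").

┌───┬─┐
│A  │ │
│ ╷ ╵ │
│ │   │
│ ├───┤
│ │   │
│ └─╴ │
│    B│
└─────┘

Counting the maze dimensions:
Rows (vertical): 4
Columns (horizontal): 3
Dimensions: 4 × 3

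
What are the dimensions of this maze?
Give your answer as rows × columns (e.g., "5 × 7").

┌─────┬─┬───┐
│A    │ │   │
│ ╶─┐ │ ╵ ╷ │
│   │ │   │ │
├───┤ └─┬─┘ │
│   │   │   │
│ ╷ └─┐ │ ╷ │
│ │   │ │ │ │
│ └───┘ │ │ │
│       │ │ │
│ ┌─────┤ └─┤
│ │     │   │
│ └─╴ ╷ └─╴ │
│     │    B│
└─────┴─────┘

Counting the maze dimensions:
Rows (vertical): 7
Columns (horizontal): 6
Dimensions: 7 × 6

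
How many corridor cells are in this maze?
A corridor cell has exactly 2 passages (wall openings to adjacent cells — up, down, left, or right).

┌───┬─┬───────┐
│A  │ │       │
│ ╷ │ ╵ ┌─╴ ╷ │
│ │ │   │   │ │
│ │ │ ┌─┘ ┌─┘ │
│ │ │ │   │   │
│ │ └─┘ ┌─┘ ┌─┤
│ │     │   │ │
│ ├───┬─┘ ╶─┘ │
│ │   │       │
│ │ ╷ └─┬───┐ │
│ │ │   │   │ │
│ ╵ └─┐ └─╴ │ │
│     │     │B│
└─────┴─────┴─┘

Counting cells with exactly 2 passages:
Total corridor cells: 37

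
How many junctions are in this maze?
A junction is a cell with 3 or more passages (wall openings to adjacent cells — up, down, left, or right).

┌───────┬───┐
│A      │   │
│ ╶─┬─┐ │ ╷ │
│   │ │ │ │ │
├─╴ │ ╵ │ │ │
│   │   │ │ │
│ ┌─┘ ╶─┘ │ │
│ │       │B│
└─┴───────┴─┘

Checking each cell for number of passages:

Junctions found (3+ passages):
  (2, 2): 3 passages
  (3, 2): 3 passages
Total junctions: 2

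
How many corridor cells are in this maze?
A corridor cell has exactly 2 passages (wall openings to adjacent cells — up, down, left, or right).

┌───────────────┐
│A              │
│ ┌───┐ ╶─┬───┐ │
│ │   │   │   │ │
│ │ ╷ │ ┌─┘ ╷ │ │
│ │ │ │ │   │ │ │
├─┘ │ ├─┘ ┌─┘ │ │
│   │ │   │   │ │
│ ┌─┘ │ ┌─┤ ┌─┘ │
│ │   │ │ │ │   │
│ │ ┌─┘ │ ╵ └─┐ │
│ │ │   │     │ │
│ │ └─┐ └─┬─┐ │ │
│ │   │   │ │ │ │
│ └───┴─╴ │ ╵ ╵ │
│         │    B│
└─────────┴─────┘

Counting cells with exactly 2 passages:
Total corridor cells: 50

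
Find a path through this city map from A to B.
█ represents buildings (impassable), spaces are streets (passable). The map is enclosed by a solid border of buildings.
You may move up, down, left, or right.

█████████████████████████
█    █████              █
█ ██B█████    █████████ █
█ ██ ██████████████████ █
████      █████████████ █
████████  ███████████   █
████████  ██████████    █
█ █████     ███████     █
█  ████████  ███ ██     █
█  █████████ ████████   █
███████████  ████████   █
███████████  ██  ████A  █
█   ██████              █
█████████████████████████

Finding the shortest path from A to B:
Movement: cardinal only
Path length: 28 steps
Directions: down → left → left → left → left → left → left → left → left → left → up → up → up → up → left → up → left → left → up → up → up → left → left → left → left → left → up → up

Solution:

█████████████████████████
█    █████              █
█ ██B█████    █████████ █
█ ██↑██████████████████ █
████↑←←←←↰█████████████ █
████████ ↑███████████   █
████████ ↑██████████    █
█ █████  ↑←↰███████     █
█  ████████↑↰███ ██     █
█  █████████↑████████   █
███████████ ↑████████   █
███████████ ↑██  ████A  █
█   ██████  ↑←←←←←←←←↲  █
█████████████████████████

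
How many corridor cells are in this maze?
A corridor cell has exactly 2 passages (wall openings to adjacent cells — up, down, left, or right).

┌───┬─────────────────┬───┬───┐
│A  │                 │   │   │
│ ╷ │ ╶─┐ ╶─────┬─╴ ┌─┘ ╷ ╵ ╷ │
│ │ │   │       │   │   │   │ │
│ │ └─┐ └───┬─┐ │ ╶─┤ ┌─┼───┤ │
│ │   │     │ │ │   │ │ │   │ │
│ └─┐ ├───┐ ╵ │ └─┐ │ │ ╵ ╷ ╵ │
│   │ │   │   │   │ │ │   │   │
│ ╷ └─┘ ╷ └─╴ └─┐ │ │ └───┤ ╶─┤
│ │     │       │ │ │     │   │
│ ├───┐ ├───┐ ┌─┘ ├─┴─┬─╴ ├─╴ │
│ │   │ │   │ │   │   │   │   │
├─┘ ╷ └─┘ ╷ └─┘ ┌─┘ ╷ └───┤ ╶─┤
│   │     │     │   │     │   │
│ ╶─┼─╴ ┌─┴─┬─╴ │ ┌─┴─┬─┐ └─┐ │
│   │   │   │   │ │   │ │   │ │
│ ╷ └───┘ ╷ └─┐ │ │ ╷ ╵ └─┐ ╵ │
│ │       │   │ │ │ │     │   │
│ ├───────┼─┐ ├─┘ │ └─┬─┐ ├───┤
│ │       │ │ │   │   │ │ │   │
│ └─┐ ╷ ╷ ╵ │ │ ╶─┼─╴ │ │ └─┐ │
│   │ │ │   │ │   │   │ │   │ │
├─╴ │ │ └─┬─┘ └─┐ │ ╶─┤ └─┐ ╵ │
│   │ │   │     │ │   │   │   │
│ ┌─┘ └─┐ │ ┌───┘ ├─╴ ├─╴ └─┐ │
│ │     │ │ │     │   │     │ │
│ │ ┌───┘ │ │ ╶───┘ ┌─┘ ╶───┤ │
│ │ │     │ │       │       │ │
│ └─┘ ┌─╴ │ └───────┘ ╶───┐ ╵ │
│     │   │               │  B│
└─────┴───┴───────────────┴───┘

Counting cells with exactly 2 passages:
Total corridor cells: 180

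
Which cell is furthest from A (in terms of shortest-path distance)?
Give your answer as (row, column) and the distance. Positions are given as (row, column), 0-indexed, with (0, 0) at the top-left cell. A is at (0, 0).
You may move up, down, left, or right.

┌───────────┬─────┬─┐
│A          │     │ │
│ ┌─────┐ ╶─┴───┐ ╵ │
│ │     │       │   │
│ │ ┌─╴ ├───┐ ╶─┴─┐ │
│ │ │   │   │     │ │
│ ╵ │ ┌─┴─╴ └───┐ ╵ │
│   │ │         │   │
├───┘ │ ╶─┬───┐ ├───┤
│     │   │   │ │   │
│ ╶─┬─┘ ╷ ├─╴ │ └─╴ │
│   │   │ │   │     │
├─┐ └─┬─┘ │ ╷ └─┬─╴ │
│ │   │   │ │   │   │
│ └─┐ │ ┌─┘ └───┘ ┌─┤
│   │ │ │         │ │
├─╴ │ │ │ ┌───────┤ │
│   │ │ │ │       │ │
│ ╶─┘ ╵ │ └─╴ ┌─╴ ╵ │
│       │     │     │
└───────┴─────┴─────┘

Computing BFS distances from A to all cells:
Furthest cell: (7, 9)
Distance: 56 steps

Path from A to the furthest cell:

┌───────────┬─────┬─┐
│A          │     │ │
│ ┌─────┐ ╶─┴───┐ ╵ │
│↓│↱ → ↓│       │   │
│ │ ┌─╴ ├───┐ ╶─┴─┐ │
│↓│↑│↓ ↲│   │     │ │
│ ╵ │ ┌─┴─╴ └───┐ ╵ │
│↳ ↑│↓│↱ → → → ↓│   │
├───┘ │ ╶─┬───┐ ├───┤
│↓ ← ↲│↑ ↰│   │↓│   │
│ ╶─┬─┘ ╷ ├─╴ │ └─╴ │
│↳ ↓│   │↑│   │↳ → ↓│
├─┐ └─┬─┘ │ ╷ └─┬─╴ │
│ │↳ ↓│↱ ↑│ │   │↓ ↲│
│ └─┐ │ ┌─┘ └───┘ ┌─┤
│   │↓│↑│↓ ← ← ← ↲│B│
├─╴ │ │ │ ┌───────┤ │
│   │↓│↑│↓│  ↱ → ↓│↑│
│ ╶─┘ ╵ │ └─╴ ┌─╴ ╵ │
│    ↳ ↑│↳ → ↑│  ↳ ↑│
└───────┴─────┴─────┘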